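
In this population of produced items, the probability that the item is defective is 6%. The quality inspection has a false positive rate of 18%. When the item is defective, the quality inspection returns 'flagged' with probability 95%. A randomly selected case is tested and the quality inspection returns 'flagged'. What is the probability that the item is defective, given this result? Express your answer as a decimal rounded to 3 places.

P(H | E) ≈ 0.252

Let H be the event that the item is defective. P(H) = 0.06, so P(¬H) = 0.94. With E the 'flagged' result, P(E|H) = 0.95 and P(E|¬H) = 0.18.
P(E) = 0.95·0.06 + 0.18·0.94 = 0.057000 + 0.16920 = 0.22620.
By Bayes' theorem, P(H|E) = 0.057000 / 0.22620 = 0.252.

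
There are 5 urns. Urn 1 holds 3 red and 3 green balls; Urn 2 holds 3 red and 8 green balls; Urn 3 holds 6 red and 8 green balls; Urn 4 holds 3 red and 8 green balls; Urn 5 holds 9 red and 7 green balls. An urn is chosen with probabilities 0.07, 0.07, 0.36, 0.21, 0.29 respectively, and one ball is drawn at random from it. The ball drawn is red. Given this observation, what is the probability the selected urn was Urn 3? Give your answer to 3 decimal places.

Posterior probability ≈ 0.360

P(red|Urn 1) = 0.5; P(red|Urn 2) = 0.2727; P(red|Urn 3) = 0.4286; P(red|Urn 4) = 0.2727; P(red|Urn 5) = 0.5625.
Prior × likelihood for each source: 0.07·0.5=0.03500, 0.07·0.2727=0.01909, 0.36·0.4286=0.1543, 0.21·0.2727=0.05727, 0.29·0.5625=0.1631. Summing gives P(red) = 0.42877.
P(Urn 3 | red) = 0.1543 / 0.42877 = 0.360.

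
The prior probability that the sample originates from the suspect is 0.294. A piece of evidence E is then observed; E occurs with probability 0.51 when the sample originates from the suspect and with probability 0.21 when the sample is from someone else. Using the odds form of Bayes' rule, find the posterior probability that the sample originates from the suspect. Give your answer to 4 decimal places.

Posterior probability ≈ 0.5028

Prior odds = 0.294/(1−0.294) = 0.41643.
Likelihood ratio for E = 0.51/0.21 = 2.4286.
Posterior odds = prior odds × LR = 1.0113.
Posterior probability = odds/(1+odds) = 1.0113/2.0113 = 0.5028.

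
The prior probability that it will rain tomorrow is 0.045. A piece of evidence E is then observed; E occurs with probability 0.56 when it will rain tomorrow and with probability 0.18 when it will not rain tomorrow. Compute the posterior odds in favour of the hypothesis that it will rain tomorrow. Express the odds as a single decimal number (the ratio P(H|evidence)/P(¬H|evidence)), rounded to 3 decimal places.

Prior odds = 0.045/(1−0.045) = 0.047120.
Likelihood ratio for E = 0.56/0.18 = 3.1111.
Posterior odds = prior odds × LR = 0.14660.

Posterior odds ≈ 0.147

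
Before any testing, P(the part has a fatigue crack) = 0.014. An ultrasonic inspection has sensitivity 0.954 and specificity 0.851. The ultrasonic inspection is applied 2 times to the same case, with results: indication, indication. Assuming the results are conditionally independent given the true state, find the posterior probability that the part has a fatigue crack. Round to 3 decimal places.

Posterior P(H) ≈ 0.368

Let H be the event that the part has a fatigue crack; start with P(H) = 0.014. P('indication'|H) = 0.954, P('indication'|¬H) = 0.149.
Update on result 1 ('indication'): P(H) ← 0.954·0.0140 / (0.954·0.0140 + 0.149·0.9860) = 0.013356/0.16027 = 0.0833.
Update on result 2 ('indication'): P(H) ← 0.954·0.0833 / (0.954·0.0833 + 0.149·0.9167) = 0.079501/0.21608 = 0.3679.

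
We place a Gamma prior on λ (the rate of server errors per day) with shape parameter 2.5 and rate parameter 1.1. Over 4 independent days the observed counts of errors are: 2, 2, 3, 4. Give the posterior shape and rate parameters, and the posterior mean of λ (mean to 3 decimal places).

Posterior: Gamma(shape=13.5, rate=5.1); mean ≈ 2.647

Total count ∑xᵢ = 11 over n = 4 days.
Gamma is conjugate to the Poisson likelihood: posterior is Gamma(shape = 2.5+11 = 13.5, rate = 1.1+4 = 5.1).
E[λ | data] = 13.5/5.1 = 2.647.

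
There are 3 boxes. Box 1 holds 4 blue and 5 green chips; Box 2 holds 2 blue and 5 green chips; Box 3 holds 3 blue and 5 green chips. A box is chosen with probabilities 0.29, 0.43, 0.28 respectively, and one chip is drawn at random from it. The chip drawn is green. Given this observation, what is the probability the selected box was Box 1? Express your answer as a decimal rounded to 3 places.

Posterior probability ≈ 0.250

Tabulate prior·likelihood by source: [1] prior 0.29, lik 0.5556, product 0.1611; [2] prior 0.43, lik 0.7143, product 0.3071; [3] prior 0.28, lik 0.625, product 0.1750.
Normalizing constant = 0.64325; the posterior for Box 1 is its product over the sum, 0.1611/0.64325 = 0.250.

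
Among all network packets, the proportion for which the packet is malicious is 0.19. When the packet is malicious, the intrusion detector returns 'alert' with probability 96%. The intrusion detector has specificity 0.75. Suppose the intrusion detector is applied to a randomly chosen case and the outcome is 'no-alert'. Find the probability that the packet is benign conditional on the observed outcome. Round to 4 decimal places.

Write H for 'the packet is malicious'. Prior odds H:¬H = 0.19/0.81 = 0.23457. For the 'no-alert' outcome, the likelihood ratio is 0.04/0.75 = 0.053333.
Posterior odds = 0.23457 × 0.053333 = 0.012510, so P(H|E) = 0.012510/(1+0.012510) = 0.0124. Then P(¬H|E) = 1 − 0.0124 = 0.9876.

P(¬H | E) ≈ 0.9876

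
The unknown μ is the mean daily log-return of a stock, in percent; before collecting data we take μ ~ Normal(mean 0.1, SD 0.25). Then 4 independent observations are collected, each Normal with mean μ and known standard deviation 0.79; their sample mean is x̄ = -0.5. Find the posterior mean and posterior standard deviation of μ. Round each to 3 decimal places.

Posterior mean ≈ -0.072; posterior SD ≈ 0.211

Prior precision 1/τ₀² = 1/0.25² = 16.0000; data precision n/σ² = 4/0.79² = 6.40923.
Posterior precision = 16.0000 + 6.40923 = 22.4092, giving posterior SD = 1/√22.4092 = 0.211.
Posterior mean = (16.0000·0.1 + 6.40923·-0.5) / 22.4092 = -0.072.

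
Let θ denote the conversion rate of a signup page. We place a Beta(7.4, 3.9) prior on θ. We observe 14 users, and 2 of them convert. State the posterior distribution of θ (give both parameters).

Posterior: Beta(9.4, 15.9)

Observing 2 successes and 12 failures updates Beta(7.4, 3.9) by adding the success and failure counts to the two shape parameters: α = 7.4+2 = 9.4, β = 3.9+12 = 15.9.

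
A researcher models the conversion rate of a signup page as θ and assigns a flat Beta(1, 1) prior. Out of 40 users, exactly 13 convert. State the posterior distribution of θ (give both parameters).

Posterior: Beta(14, 28)

Observing 13 successes and 27 failures updates Beta(1, 1) by adding the success and failure counts to the two shape parameters: α = 1+13 = 14, β = 1+27 = 28.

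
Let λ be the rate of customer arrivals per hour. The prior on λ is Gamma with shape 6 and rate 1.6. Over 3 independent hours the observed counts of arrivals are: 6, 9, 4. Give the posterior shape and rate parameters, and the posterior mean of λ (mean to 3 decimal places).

The Poisson likelihood adds the total count to the shape and the number of exposure periods to the rate. Here ∑xᵢ = 19 and n = 3, so shape 6→25 and rate 1.6→4.6.
Posterior mean = shape/rate = 25/4.6 = 5.435.

Posterior: Gamma(shape=25, rate=4.6); mean ≈ 5.435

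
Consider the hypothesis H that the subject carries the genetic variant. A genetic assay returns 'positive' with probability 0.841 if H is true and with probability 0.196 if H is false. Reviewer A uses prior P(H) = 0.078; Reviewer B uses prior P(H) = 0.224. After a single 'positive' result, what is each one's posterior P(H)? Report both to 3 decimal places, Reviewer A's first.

P('+'|H) = 0.841, P('+'|¬H) = 0.196.
Reviewer A: numerator 0.841·0.078 = 0.065598; evidence = 0.065598+0.196·0.922 = 0.24631; posterior = 0.266.
Reviewer B: numerator 0.841·0.224 = 0.18838; evidence = 0.18838+0.196·0.776 = 0.34048; posterior = 0.553.

Reviewer A: 0.266; Reviewer B: 0.553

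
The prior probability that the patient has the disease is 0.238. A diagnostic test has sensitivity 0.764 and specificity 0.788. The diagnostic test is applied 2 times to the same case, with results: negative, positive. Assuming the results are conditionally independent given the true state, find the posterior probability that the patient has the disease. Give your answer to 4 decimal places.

With H the event that the patient has the disease, the joint likelihood of the observed sequence is P(data|H) = 0.236·0.764 = 0.18030 and P(data|¬H) = 0.788·0.212 = 0.16706.
Bayes: P(H|data) = 0.238·0.18030 / (0.238·0.18030 + 0.762·0.16706) = 0.042912/0.17021 = 0.2521.

Posterior P(H) ≈ 0.2521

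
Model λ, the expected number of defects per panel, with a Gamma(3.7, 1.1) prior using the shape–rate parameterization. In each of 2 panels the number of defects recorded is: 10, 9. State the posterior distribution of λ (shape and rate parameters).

Posterior: Gamma(shape=22.7, rate=3.1)

Total count ∑xᵢ = 19 over n = 2 panels.
Gamma is conjugate to the Poisson likelihood: posterior is Gamma(shape = 3.7+19 = 22.7, rate = 1.1+2 = 3.1).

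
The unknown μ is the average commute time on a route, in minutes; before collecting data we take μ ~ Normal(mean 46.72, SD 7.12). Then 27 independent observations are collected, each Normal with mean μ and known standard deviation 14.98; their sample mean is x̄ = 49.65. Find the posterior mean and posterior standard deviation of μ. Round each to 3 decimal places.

With known σ, the Normal prior is conjugate. Weight on the data is w = (n/σ²)/(n/σ² + 1/τ₀²) = 0.120321/(0.120321+0.0197260) = 0.85915.
Posterior mean = w·x̄ + (1−w)·μ₀ = 0.85915·49.65 + 0.14085·46.72 = 49.237. Posterior variance = 1/(0.120321+0.0197260) = 7.14048, so SD = 2.672.

Posterior mean ≈ 49.237; posterior SD ≈ 2.672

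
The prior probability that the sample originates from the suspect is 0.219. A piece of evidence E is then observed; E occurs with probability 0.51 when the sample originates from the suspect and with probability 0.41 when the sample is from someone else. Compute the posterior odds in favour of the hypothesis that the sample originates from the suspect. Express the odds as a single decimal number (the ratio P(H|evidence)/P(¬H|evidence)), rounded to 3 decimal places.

Prior odds = 0.219/(1−0.219) = 0.28041.
Likelihood ratio for E = 0.51/0.41 = 1.2439.
Posterior odds = prior odds × LR = 0.34880.

Posterior odds ≈ 0.349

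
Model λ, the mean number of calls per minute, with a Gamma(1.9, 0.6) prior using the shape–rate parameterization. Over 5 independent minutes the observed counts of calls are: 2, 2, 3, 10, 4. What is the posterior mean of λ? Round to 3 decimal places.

Posterior mean ≈ 4.089

Total count ∑xᵢ = 21 over n = 5 minutes.
Gamma is conjugate to the Poisson likelihood: posterior is Gamma(shape = 1.9+21 = 22.9, rate = 0.6+5 = 5.6).
E[λ | data] = 22.9/5.6 = 4.089.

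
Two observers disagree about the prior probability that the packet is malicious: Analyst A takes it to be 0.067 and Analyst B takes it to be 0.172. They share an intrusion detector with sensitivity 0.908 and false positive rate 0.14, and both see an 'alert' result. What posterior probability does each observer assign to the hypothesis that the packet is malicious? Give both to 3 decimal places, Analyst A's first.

Analyst A: 0.318; Analyst B: 0.574

P('+'|H) = 0.908, P('+'|¬H) = 0.14.
Analyst A: numerator 0.908·0.067 = 0.060836; evidence = 0.060836+0.14·0.933 = 0.19146; posterior = 0.318.
Analyst B: numerator 0.908·0.172 = 0.15618; evidence = 0.15618+0.14·0.828 = 0.27210; posterior = 0.574.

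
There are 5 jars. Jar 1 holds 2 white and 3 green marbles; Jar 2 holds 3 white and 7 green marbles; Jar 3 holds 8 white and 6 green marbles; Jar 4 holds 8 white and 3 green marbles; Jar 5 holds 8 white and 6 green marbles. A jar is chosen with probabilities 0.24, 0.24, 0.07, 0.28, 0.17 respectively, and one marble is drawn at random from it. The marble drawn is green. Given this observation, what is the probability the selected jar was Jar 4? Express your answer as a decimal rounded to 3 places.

Tabulate prior·likelihood by source: [1] prior 0.24, lik 0.6, product 0.1440; [2] prior 0.24, lik 0.7, product 0.1680; [3] prior 0.07, lik 0.4286, product 0.03000; [4] prior 0.28, lik 0.2727, product 0.07636; [5] prior 0.17, lik 0.4286, product 0.07286.
Normalizing constant = 0.49122; the posterior for Jar 4 is its product over the sum, 0.07636/0.49122 = 0.155.

Posterior probability ≈ 0.155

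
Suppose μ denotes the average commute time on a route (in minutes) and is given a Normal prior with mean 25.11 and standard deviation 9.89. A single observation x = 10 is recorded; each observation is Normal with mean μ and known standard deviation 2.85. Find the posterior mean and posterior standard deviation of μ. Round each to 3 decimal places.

Posterior mean ≈ 11.159; posterior SD ≈ 2.739

With known σ, the Normal prior is conjugate. Weight on the data is w = (n/σ²)/(n/σ² + 1/τ₀²) = 0.123115/(0.123115+0.0102237) = 0.92333.
Posterior mean = w·x̄ + (1−w)·μ₀ = 0.92333·10 + 0.076675·25.11 = 11.159. Posterior variance = 1/(0.123115+0.0102237) = 7.49971, so SD = 2.739.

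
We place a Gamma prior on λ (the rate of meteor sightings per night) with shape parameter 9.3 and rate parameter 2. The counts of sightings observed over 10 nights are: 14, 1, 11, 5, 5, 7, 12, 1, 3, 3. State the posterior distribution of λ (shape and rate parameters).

Posterior: Gamma(shape=71.3, rate=12)

Total count ∑xᵢ = 62 over n = 10 nights.
Gamma is conjugate to the Poisson likelihood: posterior is Gamma(shape = 9.3+62 = 71.3, rate = 2+10 = 12).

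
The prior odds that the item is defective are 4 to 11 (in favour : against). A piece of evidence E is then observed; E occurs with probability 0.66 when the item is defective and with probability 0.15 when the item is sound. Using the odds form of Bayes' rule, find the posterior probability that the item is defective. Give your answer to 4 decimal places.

Posterior probability ≈ 0.6154

Prior odds = 4/11 = 0.36364. In log-odds, ln(0.36364) = -1.0116.
Add log likelihood ratio: ln(4.4000) = 1.4816.
Posterior log-odds = 0.47000, so posterior odds = exp(0.47000) = 1.6000. Converting, P(H|E) = 1.6000/2.6000 = 0.6154.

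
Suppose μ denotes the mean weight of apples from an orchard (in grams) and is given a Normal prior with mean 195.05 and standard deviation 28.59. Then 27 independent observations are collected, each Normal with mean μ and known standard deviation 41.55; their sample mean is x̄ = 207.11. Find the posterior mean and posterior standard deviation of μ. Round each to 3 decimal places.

Posterior mean ≈ 206.235; posterior SD ≈ 7.701

Prior precision 1/τ₀² = 1/28.59² = 0.00122341; data precision n/σ² = 27/41.55² = 0.0156395.
Posterior precision = 0.00122341 + 0.0156395 = 0.0168629, giving posterior SD = 1/√0.0168629 = 7.701.
Posterior mean = (0.00122341·195.05 + 0.0156395·207.11) / 0.0168629 = 206.235.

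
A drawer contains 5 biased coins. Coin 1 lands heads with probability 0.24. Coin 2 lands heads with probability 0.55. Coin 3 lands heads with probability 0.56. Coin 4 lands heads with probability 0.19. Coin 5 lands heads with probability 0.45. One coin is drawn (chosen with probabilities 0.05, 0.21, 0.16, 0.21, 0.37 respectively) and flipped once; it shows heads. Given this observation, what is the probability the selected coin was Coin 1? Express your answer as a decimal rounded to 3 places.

Tabulate prior·likelihood by source: [1] prior 0.05, lik 0.24, product 0.01200; [2] prior 0.21, lik 0.55, product 0.1155; [3] prior 0.16, lik 0.56, product 0.08960; [4] prior 0.21, lik 0.19, product 0.03990; [5] prior 0.37, lik 0.45, product 0.1665.
Normalizing constant = 0.42350; the posterior for Coin 1 is its product over the sum, 0.01200/0.42350 = 0.028.

Posterior probability ≈ 0.028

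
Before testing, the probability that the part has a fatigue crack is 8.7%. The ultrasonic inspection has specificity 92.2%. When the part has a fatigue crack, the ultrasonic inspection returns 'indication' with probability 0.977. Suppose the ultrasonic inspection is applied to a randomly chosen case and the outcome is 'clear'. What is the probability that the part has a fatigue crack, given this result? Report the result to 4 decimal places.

P(H | E) ≈ 0.0024

Let H be the event that the part has a fatigue crack. P(H) = 0.087, so P(¬H) = 0.913. With E the 'clear' result, P(E|H) = 0.023 and P(E|¬H) = 0.922.
P(E) = 0.023·0.087 + 0.922·0.913 = 0.0020010 + 0.84179 = 0.84379.
By Bayes' theorem, P(H|E) = 0.0020010 / 0.84379 = 0.0024.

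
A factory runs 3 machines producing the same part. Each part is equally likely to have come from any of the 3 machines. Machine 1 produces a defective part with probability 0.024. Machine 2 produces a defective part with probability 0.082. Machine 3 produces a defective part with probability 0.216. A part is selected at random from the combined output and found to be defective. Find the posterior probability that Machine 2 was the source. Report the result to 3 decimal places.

Posterior probability ≈ 0.255

P(defective|M1) = 0.024; P(defective|M2) = 0.082; P(defective|M3) = 0.216.
Prior × likelihood for each source: 0.333333·0.024=0.008000, 0.333333·0.082=0.02733, 0.333333·0.216=0.07200. Summing gives P(defective) = 0.10733.
P(Machine 2 | defective) = 0.02733 / 0.10733 = 0.255.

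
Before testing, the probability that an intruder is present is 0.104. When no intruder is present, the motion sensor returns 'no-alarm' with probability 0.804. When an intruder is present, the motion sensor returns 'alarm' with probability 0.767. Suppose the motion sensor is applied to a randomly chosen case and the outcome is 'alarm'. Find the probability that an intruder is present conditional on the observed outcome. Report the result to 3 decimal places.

P(H | E) ≈ 0.312

Write H for 'an intruder is present'. Prior odds H:¬H = 0.104/0.896 = 0.11607. For the 'alarm' outcome, the likelihood ratio is 0.767/0.196 = 3.9133.
Posterior odds = 0.11607 × 3.9133 = 0.45422, so P(H|E) = 0.45422/(1+0.45422) = 0.312.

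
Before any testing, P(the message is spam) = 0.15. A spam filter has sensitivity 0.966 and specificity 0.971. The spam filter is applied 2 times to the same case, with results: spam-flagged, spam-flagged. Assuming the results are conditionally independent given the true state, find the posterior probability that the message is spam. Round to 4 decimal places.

Let H be the event that the message is spam; start with P(H) = 0.15. P('spam-flagged'|H) = 0.966, P('spam-flagged'|¬H) = 0.029.
Update on result 1 ('spam-flagged'): P(H) ← 0.966·0.1500 / (0.966·0.1500 + 0.029·0.8500) = 0.14490/0.16955 = 0.8546.
Update on result 2 ('spam-flagged'): P(H) ← 0.966·0.8546 / (0.966·0.8546 + 0.029·0.1454) = 0.82556/0.82977 = 0.9949.

Posterior P(H) ≈ 0.9949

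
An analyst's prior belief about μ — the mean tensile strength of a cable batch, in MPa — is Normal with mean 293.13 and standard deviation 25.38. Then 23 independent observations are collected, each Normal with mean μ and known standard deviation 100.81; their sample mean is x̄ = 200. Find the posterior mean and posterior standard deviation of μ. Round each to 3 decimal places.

Posterior mean ≈ 237.891; posterior SD ≈ 16.189

With known σ, the Normal prior is conjugate. Weight on the data is w = (n/σ²)/(n/σ² + 1/τ₀²) = 0.00226319/(0.00226319+0.00155245) = 0.59314.
Posterior mean = w·x̄ + (1−w)·μ₀ = 0.59314·200 + 0.40686·293.13 = 237.891. Posterior variance = 1/(0.00226319+0.00155245) = 262.080, so SD = 16.189.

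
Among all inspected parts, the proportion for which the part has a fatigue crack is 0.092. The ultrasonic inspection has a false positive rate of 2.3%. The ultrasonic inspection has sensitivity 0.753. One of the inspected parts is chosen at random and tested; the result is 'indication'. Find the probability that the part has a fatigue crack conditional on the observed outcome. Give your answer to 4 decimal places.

Let H be the event that the part has a fatigue crack. P(H) = 0.092, so P(¬H) = 0.908. With E the 'indication' result, P(E|H) = 0.753 and P(E|¬H) = 0.023.
P(E) = 0.753·0.092 + 0.023·0.908 = 0.069276 + 0.020884 = 0.090160.
By Bayes' theorem, P(H|E) = 0.069276 / 0.090160 = 0.7684.

P(H | E) ≈ 0.7684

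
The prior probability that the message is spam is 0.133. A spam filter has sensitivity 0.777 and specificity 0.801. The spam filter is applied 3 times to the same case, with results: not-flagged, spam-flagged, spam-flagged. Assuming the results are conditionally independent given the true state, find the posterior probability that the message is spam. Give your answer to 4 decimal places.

Let H be the event that the message is spam; start with P(H) = 0.133. P('spam-flagged'|H) = 0.777, P('spam-flagged'|¬H) = 0.199.
Update on result 1 ('not-flagged'): P(H) ← 0.223·0.1330 / (0.223·0.1330 + 0.801·0.8670) = 0.029659/0.72413 = 0.0410.
Update on result 2 ('spam-flagged'): P(H) ← 0.777·0.0410 / (0.777·0.0410 + 0.199·0.9590) = 0.031825/0.22267 = 0.1429.
Update on result 3 ('spam-flagged'): P(H) ← 0.777·0.1429 / (0.777·0.1429 + 0.199·0.8571) = 0.11105/0.28161 = 0.3943.

Posterior P(H) ≈ 0.3943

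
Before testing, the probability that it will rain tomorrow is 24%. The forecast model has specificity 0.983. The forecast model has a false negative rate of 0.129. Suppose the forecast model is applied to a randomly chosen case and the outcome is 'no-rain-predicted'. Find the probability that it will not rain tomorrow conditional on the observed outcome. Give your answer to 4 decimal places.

Let H be the event that it will rain tomorrow. P(H) = 0.24, so P(¬H) = 0.76. With E the 'no-rain-predicted' result, P(E|H) = 0.129 and P(E|¬H) = 0.983.
P(E) = 0.129·0.24 + 0.983·0.76 = 0.030960 + 0.74708 = 0.77804.
By Bayes' theorem, P(H|E) = 0.030960 / 0.77804 = 0.0398. Hence P(¬H|E) = 1 − 0.0398 = 0.9602.

P(¬H | E) ≈ 0.9602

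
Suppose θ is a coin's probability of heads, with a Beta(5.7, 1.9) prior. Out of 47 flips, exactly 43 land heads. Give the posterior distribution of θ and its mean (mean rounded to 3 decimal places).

Posterior: Beta(48.7, 5.9); mean ≈ 0.892

Observing 43 successes and 4 failures updates Beta(5.7, 1.9) by adding the success and failure counts to the two shape parameters: α = 5.7+43 = 48.7, β = 1.9+4 = 5.9.
Posterior mean = α/(α+β) = 48.7/54.6 = 0.892.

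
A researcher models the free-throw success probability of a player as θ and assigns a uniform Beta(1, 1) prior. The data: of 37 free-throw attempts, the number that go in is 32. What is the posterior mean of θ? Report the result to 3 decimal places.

Posterior mean ≈ 0.846

Observing 32 successes and 5 failures updates Beta(1, 1) by adding the success and failure counts to the two shape parameters: α = 1+32 = 33, β = 1+5 = 6.
E[θ | data] = 33/(33+6) = 0.846.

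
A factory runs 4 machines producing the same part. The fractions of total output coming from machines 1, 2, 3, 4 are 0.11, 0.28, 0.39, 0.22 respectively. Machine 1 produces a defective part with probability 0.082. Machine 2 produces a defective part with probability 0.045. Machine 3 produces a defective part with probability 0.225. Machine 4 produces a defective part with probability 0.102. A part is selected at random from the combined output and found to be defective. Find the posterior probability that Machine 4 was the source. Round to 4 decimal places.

Posterior probability ≈ 0.1702

Tabulate prior·likelihood by source: [1] prior 0.11, lik 0.082, product 0.009020; [2] prior 0.28, lik 0.045, product 0.01260; [3] prior 0.39, lik 0.225, product 0.08775; [4] prior 0.22, lik 0.102, product 0.02244.
Normalizing constant = 0.13181; the posterior for Machine 4 is its product over the sum, 0.02244/0.13181 = 0.1702.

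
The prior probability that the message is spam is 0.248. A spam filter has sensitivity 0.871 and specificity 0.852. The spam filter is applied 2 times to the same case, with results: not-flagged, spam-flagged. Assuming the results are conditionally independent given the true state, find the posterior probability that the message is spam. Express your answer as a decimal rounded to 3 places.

With H the event that the message is spam, the joint likelihood of the observed sequence is P(data|H) = 0.129·0.871 = 0.11236 and P(data|¬H) = 0.852·0.148 = 0.12610.
Bayes: P(H|data) = 0.248·0.11236 / (0.248·0.11236 + 0.752·0.12610) = 0.027865/0.12269 = 0.2271.

Posterior P(H) ≈ 0.227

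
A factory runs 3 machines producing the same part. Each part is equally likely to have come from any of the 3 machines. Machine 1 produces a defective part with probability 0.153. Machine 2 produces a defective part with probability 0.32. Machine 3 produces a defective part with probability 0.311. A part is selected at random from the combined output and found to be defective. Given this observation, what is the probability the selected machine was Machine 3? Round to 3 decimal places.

P(defective|M1) = 0.153; P(defective|M2) = 0.32; P(defective|M3) = 0.311.
Prior × likelihood for each source: 0.333333·0.153=0.05100, 0.333333·0.32=0.1067, 0.333333·0.311=0.1037. Summing gives P(defective) = 0.26133.
P(Machine 3 | defective) = 0.1037 / 0.26133 = 0.397.

Posterior probability ≈ 0.397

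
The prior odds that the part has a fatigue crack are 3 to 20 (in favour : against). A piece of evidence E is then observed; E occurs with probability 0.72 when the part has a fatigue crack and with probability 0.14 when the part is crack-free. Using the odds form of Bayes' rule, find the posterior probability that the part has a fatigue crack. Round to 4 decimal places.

Posterior probability ≈ 0.4355

Prior odds = 3/20 = 0.15000. In log-odds, ln(0.15000) = -1.8971.
Add log likelihood ratio: ln(5.1429) = 1.6376.
Posterior log-odds = -0.25951, so posterior odds = exp(-0.25951) = 0.77143. Converting, P(H|E) = 0.77143/1.7714 = 0.4355.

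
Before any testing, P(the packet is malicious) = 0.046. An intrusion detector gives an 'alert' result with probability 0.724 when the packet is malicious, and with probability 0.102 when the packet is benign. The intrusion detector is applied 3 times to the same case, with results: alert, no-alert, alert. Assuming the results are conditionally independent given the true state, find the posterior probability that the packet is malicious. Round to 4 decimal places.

Posterior P(H) ≈ 0.4275

Let H be the event that the packet is malicious; start with P(H) = 0.046. P('alert'|H) = 0.724, P('alert'|¬H) = 0.102.
Update on result 1 ('alert'): P(H) ← 0.724·0.0460 / (0.724·0.0460 + 0.102·0.9540) = 0.033304/0.13061 = 0.2550.
Update on result 2 ('no-alert'): P(H) ← 0.276·0.2550 / (0.276·0.2550 + 0.898·0.7450) = 0.070376/0.73940 = 0.0952.
Update on result 3 ('alert'): P(H) ← 0.724·0.0952 / (0.724·0.0952 + 0.102·0.9048) = 0.068910/0.16120 = 0.4275.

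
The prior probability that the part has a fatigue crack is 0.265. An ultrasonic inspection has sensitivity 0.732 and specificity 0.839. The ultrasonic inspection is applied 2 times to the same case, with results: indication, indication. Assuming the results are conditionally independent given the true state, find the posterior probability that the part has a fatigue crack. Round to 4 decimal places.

Posterior P(H) ≈ 0.8817

With H the event that the part has a fatigue crack, the joint likelihood of the observed sequence is P(data|H) = 0.732·0.732 = 0.53582 and P(data|¬H) = 0.161·0.161 = 0.025921.
Bayes: P(H|data) = 0.265·0.53582 / (0.265·0.53582 + 0.735·0.025921) = 0.14199/0.16105 = 0.8817.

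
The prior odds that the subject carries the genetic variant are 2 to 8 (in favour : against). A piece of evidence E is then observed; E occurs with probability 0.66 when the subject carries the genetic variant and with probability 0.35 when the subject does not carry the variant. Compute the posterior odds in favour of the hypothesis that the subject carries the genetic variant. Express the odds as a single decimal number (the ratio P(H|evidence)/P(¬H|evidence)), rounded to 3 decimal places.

Posterior odds ≈ 0.471

Prior odds = 2/8 = 0.25000. In log-odds, ln(0.25000) = -1.3863.
Add log likelihood ratio: ln(1.8857) = 0.63431.
Posterior log-odds = -0.75199, so posterior odds = exp(-0.75199) = 0.47143.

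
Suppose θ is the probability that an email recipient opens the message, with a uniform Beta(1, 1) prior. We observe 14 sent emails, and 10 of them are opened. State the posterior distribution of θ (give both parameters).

Observing 10 successes and 4 failures updates Beta(1, 1) by adding the success and failure counts to the two shape parameters: α = 1+10 = 11, β = 1+4 = 5.

Posterior: Beta(11, 5)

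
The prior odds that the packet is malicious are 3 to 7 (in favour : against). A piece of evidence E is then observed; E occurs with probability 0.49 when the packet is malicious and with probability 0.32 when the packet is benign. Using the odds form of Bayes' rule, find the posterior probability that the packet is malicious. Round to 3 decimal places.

Prior odds = 3/7 = 0.42857. In log-odds, ln(0.42857) = -0.84730.
Add log likelihood ratio: ln(1.5312) = 0.42608.
Posterior log-odds = -0.42121, so posterior odds = exp(-0.42121) = 0.65625. Converting, P(H|E) = 0.65625/1.6562 = 0.396.

Posterior probability ≈ 0.396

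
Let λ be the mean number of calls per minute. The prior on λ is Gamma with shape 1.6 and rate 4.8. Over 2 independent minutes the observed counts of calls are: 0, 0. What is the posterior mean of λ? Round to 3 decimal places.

Posterior mean ≈ 0.235

The Poisson likelihood adds the total count to the shape and the number of exposure periods to the rate. Here ∑xᵢ = 0 and n = 2, so shape 1.6→1.6 and rate 4.8→6.8.
E[λ | data] = 1.6/6.8 = 0.235.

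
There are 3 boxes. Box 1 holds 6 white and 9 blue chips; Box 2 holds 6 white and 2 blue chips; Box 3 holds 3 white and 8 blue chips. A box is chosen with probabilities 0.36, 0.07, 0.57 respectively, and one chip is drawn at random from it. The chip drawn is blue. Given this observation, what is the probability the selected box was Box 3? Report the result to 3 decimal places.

Tabulate prior·likelihood by source: [1] prior 0.36, lik 0.6, product 0.2160; [2] prior 0.07, lik 0.25, product 0.01750; [3] prior 0.57, lik 0.7273, product 0.4145.
Normalizing constant = 0.64805; the posterior for Box 3 is its product over the sum, 0.4145/0.64805 = 0.640.

Posterior probability ≈ 0.640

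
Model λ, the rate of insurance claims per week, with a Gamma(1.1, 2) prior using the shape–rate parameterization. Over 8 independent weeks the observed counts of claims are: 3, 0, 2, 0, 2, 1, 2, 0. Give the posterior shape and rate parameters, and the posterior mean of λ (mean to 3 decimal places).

Total count ∑xᵢ = 10 over n = 8 weeks.
Gamma is conjugate to the Poisson likelihood: posterior is Gamma(shape = 1.1+10 = 11.1, rate = 2+8 = 10).
Posterior mean = shape/rate = 11.1/10 = 1.110.

Posterior: Gamma(shape=11.1, rate=10); mean ≈ 1.110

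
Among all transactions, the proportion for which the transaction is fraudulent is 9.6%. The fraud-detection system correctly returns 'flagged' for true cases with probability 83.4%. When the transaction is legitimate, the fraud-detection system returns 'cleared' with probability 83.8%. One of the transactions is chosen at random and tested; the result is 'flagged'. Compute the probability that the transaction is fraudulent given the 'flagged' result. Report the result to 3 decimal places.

P(H | E) ≈ 0.353

Write H for 'the transaction is fraudulent'. Prior odds H:¬H = 0.096/0.904 = 0.10619. For the 'flagged' outcome, the likelihood ratio is 0.834/0.162 = 5.1481.
Posterior odds = 0.10619 × 5.1481 = 0.54671, so P(H|E) = 0.54671/(1+0.54671) = 0.353.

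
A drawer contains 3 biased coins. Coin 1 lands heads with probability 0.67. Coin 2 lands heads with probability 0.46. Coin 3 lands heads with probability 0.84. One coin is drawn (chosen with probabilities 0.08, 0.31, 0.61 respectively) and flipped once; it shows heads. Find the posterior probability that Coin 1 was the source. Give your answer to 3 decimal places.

Tabulate prior·likelihood by source: [1] prior 0.08, lik 0.67, product 0.05360; [2] prior 0.31, lik 0.46, product 0.1426; [3] prior 0.61, lik 0.84, product 0.5124.
Normalizing constant = 0.70860; the posterior for Coin 1 is its product over the sum, 0.05360/0.70860 = 0.076.

Posterior probability ≈ 0.076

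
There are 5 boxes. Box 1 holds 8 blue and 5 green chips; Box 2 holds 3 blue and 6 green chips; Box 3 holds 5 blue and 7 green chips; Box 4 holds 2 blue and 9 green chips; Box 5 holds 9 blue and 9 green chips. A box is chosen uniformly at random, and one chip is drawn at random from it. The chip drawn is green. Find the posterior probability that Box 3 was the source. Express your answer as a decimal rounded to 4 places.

Tabulate prior·likelihood by source: [1] prior 0.2, lik 0.3846, product 0.07692; [2] prior 0.2, lik 0.6667, product 0.1333; [3] prior 0.2, lik 0.5833, product 0.1167; [4] prior 0.2, lik 0.8182, product 0.1636; [5] prior 0.2, lik 0.5, product 0.1000.
Normalizing constant = 0.59056; the posterior for Box 3 is its product over the sum, 0.1167/0.59056 = 0.1976.

Posterior probability ≈ 0.1976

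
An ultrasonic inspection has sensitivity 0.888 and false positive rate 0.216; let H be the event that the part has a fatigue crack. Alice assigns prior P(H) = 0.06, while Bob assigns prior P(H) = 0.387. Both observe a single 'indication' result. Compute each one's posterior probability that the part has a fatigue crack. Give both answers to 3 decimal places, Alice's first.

Alice: 0.208; Bob: 0.722

The likelihood ratio for an 'indication' result is 0.888/0.216 = 4.1111.
Alice: prior odds 0.06/0.94 = 0.063830; posterior odds 0.26241; posterior probability 0.208.
Bob: prior odds 0.387/0.613 = 0.63132; posterior odds 2.5954; posterior probability 0.722.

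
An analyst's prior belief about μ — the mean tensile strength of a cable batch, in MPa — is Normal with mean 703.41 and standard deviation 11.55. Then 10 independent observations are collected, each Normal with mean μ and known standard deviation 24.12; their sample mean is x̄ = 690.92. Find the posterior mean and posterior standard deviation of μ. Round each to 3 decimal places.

Prior precision 1/τ₀² = 1/11.55² = 0.00749611; data precision n/σ² = 10/24.12² = 0.0171888.
Posterior precision = 0.00749611 + 0.0171888 = 0.0246849, giving posterior SD = 1/√0.0246849 = 6.365.
Posterior mean = (0.00749611·703.41 + 0.0171888·690.92) / 0.0246849 = 694.713.

Posterior mean ≈ 694.713; posterior SD ≈ 6.365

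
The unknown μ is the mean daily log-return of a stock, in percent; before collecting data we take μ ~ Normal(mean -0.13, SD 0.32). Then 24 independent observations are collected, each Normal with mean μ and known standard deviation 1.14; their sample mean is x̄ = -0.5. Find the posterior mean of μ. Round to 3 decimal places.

With known σ, the Normal prior is conjugate. Weight on the data is w = (n/σ²)/(n/σ² + 1/τ₀²) = 18.4672/(18.4672+9.76562) = 0.65410.
Posterior mean = w·x̄ + (1−w)·μ₀ = 0.65410·-0.5 + 0.34590·-0.13 = -0.372.

Posterior mean ≈ -0.372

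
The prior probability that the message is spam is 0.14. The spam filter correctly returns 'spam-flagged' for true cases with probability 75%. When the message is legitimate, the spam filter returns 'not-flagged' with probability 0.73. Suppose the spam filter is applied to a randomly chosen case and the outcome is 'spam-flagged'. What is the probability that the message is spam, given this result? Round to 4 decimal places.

Write H for 'the message is spam'. Prior odds H:¬H = 0.14/0.86 = 0.16279. For the 'spam-flagged' outcome, the likelihood ratio is 0.75/0.27 = 2.7778.
Posterior odds = 0.16279 × 2.7778 = 0.45220, so P(H|E) = 0.45220/(1+0.45220) = 0.3114.

P(H | E) ≈ 0.3114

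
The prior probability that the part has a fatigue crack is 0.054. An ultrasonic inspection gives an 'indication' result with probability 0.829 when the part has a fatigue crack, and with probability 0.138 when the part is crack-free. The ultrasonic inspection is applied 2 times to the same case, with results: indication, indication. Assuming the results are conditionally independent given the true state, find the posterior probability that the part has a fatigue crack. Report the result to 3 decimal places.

Posterior P(H) ≈ 0.673

With H the event that the part has a fatigue crack, the joint likelihood of the observed sequence is P(data|H) = 0.829·0.829 = 0.68724 and P(data|¬H) = 0.138·0.138 = 0.019044.
Bayes: P(H|data) = 0.054·0.68724 / (0.054·0.68724 + 0.946·0.019044) = 0.037111/0.055127 = 0.6732.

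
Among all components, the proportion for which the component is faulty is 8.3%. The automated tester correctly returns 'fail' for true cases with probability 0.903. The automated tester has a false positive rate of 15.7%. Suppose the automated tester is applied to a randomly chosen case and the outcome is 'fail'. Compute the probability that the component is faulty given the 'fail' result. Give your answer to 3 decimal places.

P(H | E) ≈ 0.342

Write H for 'the component is faulty'. Prior odds H:¬H = 0.083/0.917 = 0.090513. For the 'fail' outcome, the likelihood ratio is 0.903/0.157 = 5.7516.
Posterior odds = 0.090513 × 5.7516 = 0.52059, so P(H|E) = 0.52059/(1+0.52059) = 0.342.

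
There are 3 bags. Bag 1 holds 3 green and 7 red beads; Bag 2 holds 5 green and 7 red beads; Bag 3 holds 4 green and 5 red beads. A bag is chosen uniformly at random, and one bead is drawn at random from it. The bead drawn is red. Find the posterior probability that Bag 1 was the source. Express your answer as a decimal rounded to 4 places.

Tabulate prior·likelihood by source: [1] prior 0.333333, lik 0.7, product 0.2333; [2] prior 0.333333, lik 0.5833, product 0.1944; [3] prior 0.333333, lik 0.5556, product 0.1852.
Normalizing constant = 0.61296; the posterior for Bag 1 is its product over the sum, 0.2333/0.61296 = 0.3807.

Posterior probability ≈ 0.3807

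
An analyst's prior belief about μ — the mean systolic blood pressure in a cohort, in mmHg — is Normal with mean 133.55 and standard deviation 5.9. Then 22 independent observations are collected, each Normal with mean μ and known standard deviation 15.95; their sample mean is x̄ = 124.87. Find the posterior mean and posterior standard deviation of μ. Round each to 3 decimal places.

Posterior mean ≈ 127.034; posterior SD ≈ 2.946

With known σ, the Normal prior is conjugate. Weight on the data is w = (n/σ²)/(n/σ² + 1/τ₀²) = 0.0864771/(0.0864771+0.0287274) = 0.75064.
Posterior mean = w·x̄ + (1−w)·μ₀ = 0.75064·124.87 + 0.24936·133.55 = 127.034. Posterior variance = 1/(0.0864771+0.0287274) = 8.68022, so SD = 2.946.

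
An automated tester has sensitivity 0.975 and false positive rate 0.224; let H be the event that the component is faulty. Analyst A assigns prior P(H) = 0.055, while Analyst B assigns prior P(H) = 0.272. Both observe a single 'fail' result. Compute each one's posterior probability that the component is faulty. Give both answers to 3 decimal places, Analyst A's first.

P('+'|H) = 0.975, P('+'|¬H) = 0.224.
Analyst A: numerator 0.975·0.055 = 0.053625; evidence = 0.053625+0.224·0.945 = 0.26531; posterior = 0.202.
Analyst B: numerator 0.975·0.272 = 0.26520; evidence = 0.26520+0.224·0.728 = 0.42827; posterior = 0.619.

Analyst A: 0.202; Analyst B: 0.619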